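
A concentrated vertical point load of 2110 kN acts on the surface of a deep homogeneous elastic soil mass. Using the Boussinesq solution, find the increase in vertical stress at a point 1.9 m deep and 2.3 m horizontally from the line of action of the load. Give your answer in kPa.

Δσ_z ≈ 29.2 kPa

Boussinesq vertical stress below a point load on an elastic half-space:
Δσ_z = 3P/(2πz²) · [1 + (r/z)²]^(−5/2)
r/z = 2.3/1.9 = 1.2105; [1+(r/z)²]^(−5/2) = 0.10478.
Δσ_z = 3×2110/(2π×1.9²) × 0.10478 = 279.07 × 0.10478 = 29.24 kPa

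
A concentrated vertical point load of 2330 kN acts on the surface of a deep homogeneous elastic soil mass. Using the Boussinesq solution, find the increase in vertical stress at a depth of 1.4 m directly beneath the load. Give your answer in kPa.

Boussinesq vertical stress below a point load on an elastic half-space:
Δσ_z = 3P/(2πz²) · [1 + (r/z)²]^(−5/2)
r/z = 0/1.4 = 0; [1+(r/z)²]^(−5/2) = 1.
Δσ_z = 3×2330/(2π×1.4²) × 1 = 567.6 × 1 = 567.6 kPa

Δσ_z ≈ 568 kPa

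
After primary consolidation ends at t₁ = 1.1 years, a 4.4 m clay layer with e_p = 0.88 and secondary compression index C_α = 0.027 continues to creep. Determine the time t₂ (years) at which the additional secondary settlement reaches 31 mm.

S_s = C_α·H/(1+e_p)·log₁₀(t₂/t₁) ⇒ log₁₀(t₂/t₁) = S_s·(1+e_p)/(C_α·H).
log₁₀(t₂/t₁) = 0.031 × (1+0.88) / (0.027×4.4) = 0.4906
t₂ = t₁ × 10^0.4906 = 1.1 × 3.094 = 3.404 years

t₂ ≈ 3.4 years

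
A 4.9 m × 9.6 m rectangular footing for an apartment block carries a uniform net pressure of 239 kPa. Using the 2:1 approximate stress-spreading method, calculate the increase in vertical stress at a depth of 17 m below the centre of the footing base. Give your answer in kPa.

Δσ_z ≈ 19.3 kPa

By the 2:1 method the load spreads at 1 horizontal : 2 vertical, so at depth z the loaded area has grown by z in each plan dimension:
Δσ = qBL/((B+z)(L+z)) = 239×4.9×9.6/((4.9+17)(9.6+17)) = 19.299 kPa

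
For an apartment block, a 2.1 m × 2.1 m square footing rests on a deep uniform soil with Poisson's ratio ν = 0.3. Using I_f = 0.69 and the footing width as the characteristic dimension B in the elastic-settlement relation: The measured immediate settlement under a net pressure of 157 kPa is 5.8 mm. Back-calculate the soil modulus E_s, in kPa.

E_s ≈ 35700 kPa

S_e = q·B·(1−ν²)/E_s · I_f  ⇒  E_s = q·B·(1−ν²)·I_f / S_e.
E_s = 157 × 2.1 × 0.91 × 0.69 / 0.0058 = 35690 kPa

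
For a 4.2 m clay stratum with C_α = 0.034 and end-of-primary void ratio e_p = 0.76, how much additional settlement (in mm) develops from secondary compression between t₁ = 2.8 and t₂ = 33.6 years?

S_s ≈ 87.6 mm

Secondary compression: S_s = C_α·H/(1+e_p)·log₁₀(t₂/t₁)
S_s = 0.034×4.2/(1+0.76)×log₁₀(33.6/2.8)
    = 0.08114 × 1.079 = 0.08756 m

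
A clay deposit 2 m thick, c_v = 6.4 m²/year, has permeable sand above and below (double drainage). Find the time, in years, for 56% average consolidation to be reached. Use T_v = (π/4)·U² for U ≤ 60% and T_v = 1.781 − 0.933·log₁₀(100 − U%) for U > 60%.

Drainage path length: H_d = H/2 = 1 m (double drainage).
U ≤ 60%: T_v = (π/4)·U² = (π/4)×0.56² = 0.2463.
t = T_v·H_d²/c_v = 0.2463×1²/6.4 = 0.03848 years.

t ≈ 0.0385 years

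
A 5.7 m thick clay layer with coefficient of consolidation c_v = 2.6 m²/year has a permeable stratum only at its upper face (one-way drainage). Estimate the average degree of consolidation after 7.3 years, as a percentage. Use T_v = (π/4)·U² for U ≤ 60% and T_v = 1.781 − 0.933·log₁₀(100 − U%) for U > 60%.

Drainage path length: H_d = H = 5.7 m (single drainage).
T_v = c_v·t/H_d² = 2.6×7.3/5.7² = 0.58418.
T_v = 0.58418 corresponds to the U > 60% branch:
U = 1 − 10^((1.781 − T_v)/0.933)/100 = 0.8082

U ≈ 80.8 %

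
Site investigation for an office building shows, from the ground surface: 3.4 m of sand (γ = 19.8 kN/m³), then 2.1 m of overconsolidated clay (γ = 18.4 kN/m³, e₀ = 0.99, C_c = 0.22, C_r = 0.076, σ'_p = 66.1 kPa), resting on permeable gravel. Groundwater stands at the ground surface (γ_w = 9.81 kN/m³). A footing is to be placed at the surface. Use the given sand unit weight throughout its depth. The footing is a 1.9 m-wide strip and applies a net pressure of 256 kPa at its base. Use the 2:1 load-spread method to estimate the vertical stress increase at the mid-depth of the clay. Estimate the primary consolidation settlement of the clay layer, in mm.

Mid-depth of clay below the ground surface: z = 3.4 + 2.1/2 = 4.45 m.
Total vertical stress at mid-clay: σ_v = 19.8×3.4 + 18.4×1.05 = 86.64 kPa.
Pore pressure: u = 9.81×(4.45 − 0) = 43.655 kPa.
Initial effective stress: σ'_0 = σ_v − u = 86.64 − 43.655 = 42.985 kPa.
Stress increase at mid-clay by the 2:1 spreading method:
Δσ = qB/(B+z) = 256×1.9/(1.9+4.45) = 76.598 kPa
Final effective stress: σ'_f = 42.985 + 76.598 = 119.58 kPa.
σ'_f = 119.58 > σ'_p = 66.1 kPa, so the stress path crosses the preconsolidation pressure — recompression up to σ'_p, then virgin compression beyond:
S_c = H/(1+e₀)·[C_r·log₁₀(σ'_p/σ'_0) + C_c·log₁₀(σ'_f/σ'_p)]
    = 2.1/1.99 × [0.076×log₁₀(66.1/42.985) + 0.22×log₁₀(119.58/66.1)]
    = 1.0553 × [0.014203 + 0.056641] = 0.07476 m

S_c ≈ 74.8 mm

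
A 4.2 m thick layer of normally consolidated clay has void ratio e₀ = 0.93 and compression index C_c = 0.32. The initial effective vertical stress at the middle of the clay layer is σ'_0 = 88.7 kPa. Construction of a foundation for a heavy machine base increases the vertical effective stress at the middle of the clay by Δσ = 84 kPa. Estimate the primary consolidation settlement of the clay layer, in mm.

Final effective stress: σ'_f = σ'_0 + Δσ = 88.7 + 84 = 172.7 kPa.
Normally consolidated clay, so the full stress increment lies on the virgin compression line:
S_c = C_c·H/(1+e₀)·log₁₀(σ'_f/σ'_0) = 0.32×4.2/(1+0.93)×log₁₀(172.7/88.7)
    = 0.69637 × 0.28937 = 0.2015 m

S_c ≈ 202 mm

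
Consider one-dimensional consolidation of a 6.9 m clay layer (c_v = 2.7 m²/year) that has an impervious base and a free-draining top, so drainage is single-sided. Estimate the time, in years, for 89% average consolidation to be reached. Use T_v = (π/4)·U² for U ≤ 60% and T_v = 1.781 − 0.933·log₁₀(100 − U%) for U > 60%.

t ≈ 14.3 years

Drainage path length: H_d = H = 6.9 m (single drainage).
U > 60%: T_v = 1.781 − 0.933·log₁₀(100 − 89) = 0.80938.
t = T_v·H_d²/c_v = 0.80938×6.9²/2.7 = 14.27 years.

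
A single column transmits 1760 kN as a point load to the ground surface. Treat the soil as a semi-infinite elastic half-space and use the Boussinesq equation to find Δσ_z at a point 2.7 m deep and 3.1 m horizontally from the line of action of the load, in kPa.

Boussinesq vertical stress below a point load on an elastic half-space:
Δσ_z = 3P/(2πz²) · [1 + (r/z)²]^(−5/2)
r/z = 3.1/2.7 = 1.1481; [1+(r/z)²]^(−5/2) = 0.12221.
Δσ_z = 3×1760/(2π×2.7²) × 0.12221 = 115.27 × 0.12221 = 14.09 kPa

Δσ_z ≈ 14.1 kPa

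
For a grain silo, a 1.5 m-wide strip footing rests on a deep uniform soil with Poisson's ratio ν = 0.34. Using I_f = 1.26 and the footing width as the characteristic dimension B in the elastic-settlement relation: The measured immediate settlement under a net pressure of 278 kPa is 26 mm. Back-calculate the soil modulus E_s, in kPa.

E_s ≈ 17900 kPa

S_e = q·B·(1−ν²)/E_s · I_f  ⇒  E_s = q·B·(1−ν²)·I_f / S_e.
E_s = 278 × 1.5 × 0.8844 × 1.26 / 0.026 = 17870 kPa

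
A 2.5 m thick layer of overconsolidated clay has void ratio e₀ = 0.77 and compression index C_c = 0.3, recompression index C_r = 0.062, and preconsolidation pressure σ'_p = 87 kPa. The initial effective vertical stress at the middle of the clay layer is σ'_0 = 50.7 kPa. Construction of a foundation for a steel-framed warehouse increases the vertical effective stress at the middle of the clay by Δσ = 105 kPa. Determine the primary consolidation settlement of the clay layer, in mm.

S_c ≈ 128 mm

Final effective stress: σ'_f = 50.7 + 105 = 155.7 kPa.
σ'_f = 155.7 > σ'_p = 87 kPa, so the stress path crosses the preconsolidation pressure — recompression up to σ'_p, then virgin compression beyond:
S_c = H/(1+e₀)·[C_r·log₁₀(σ'_p/σ'_0) + C_c·log₁₀(σ'_f/σ'_p)]
    = 2.5/1.77 × [0.062×log₁₀(87/50.7) + 0.3×log₁₀(155.7/87)]
    = 1.4124 × [0.01454 + 0.075831] = 0.1276 m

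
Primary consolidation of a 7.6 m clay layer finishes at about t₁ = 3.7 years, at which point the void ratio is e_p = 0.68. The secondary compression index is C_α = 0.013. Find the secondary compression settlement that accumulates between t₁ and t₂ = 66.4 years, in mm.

Secondary compression: S_s = C_α·H/(1+e_p)·log₁₀(t₂/t₁)
S_s = 0.013×7.6/(1+0.68)×log₁₀(66.4/3.7)
    = 0.05881 × 1.254 = 0.07375 m

S_s ≈ 73.7 mm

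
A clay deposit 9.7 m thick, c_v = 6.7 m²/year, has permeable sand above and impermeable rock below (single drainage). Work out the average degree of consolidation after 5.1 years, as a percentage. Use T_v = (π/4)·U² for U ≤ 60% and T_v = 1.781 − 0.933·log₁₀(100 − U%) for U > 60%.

U ≈ 66.9 %

Drainage path length: H_d = H = 9.7 m (single drainage).
T_v = c_v·t/H_d² = 6.7×5.1/9.7² = 0.36316.
T_v = 0.36316 corresponds to the U > 60% branch:
U = 1 − 10^((1.781 − T_v)/0.933)/100 = 0.6691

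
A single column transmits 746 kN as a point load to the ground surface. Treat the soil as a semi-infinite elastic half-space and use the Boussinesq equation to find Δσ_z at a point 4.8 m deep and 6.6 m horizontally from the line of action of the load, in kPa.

Δσ_z ≈ 1.09 kPa

Boussinesq vertical stress below a point load on an elastic half-space:
Δσ_z = 3P/(2πz²) · [1 + (r/z)²]^(−5/2)
r/z = 6.6/4.8 = 1.375; [1+(r/z)²]^(−5/2) = 0.070392.
Δσ_z = 3×746/(2π×4.8²) × 0.070392 = 15.46 × 0.070392 = 1.088 kPa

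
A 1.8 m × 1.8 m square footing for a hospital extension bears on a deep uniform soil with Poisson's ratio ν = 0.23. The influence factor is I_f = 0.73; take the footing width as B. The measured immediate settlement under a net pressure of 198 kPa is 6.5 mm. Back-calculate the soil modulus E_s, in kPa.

S_e = q·B·(1−ν²)/E_s · I_f  ⇒  E_s = q·B·(1−ν²)·I_f / S_e.
E_s = 198 × 1.8 × 0.9471 × 0.73 / 0.0065 = 37910 kPa

E_s ≈ 37900 kPa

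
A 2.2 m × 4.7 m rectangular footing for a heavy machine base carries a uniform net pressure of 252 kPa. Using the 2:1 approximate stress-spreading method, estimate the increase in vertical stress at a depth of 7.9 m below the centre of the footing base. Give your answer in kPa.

Δσ_z ≈ 20.5 kPa

By the 2:1 method the load spreads at 1 horizontal : 2 vertical, so at depth z the loaded area has grown by z in each plan dimension:
Δσ = qBL/((B+z)(L+z)) = 252×2.2×4.7/((2.2+7.9)(4.7+7.9)) = 20.475 kPa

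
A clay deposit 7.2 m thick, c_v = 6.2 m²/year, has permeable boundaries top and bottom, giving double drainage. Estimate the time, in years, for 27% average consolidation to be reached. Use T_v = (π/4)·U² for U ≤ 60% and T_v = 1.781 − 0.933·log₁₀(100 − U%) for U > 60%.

t ≈ 0.12 years

Drainage path length: H_d = H/2 = 3.6 m (double drainage).
U ≤ 60%: T_v = (π/4)·U² = (π/4)×0.27² = 0.057256.
t = T_v·H_d²/c_v = 0.057256×3.6²/6.2 = 0.1197 years.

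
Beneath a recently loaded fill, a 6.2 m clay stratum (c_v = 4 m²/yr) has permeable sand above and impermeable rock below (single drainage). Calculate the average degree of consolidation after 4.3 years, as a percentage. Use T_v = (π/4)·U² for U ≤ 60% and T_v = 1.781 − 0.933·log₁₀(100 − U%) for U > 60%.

U ≈ 73.1 %

Drainage path length: H_d = H = 6.2 m (single drainage).
T_v = c_v·t/H_d² = 4×4.3/6.2² = 0.44745.
T_v = 0.44745 corresponds to the U > 60% branch:
U = 1 − 10^((1.781 − T_v)/0.933)/100 = 0.7313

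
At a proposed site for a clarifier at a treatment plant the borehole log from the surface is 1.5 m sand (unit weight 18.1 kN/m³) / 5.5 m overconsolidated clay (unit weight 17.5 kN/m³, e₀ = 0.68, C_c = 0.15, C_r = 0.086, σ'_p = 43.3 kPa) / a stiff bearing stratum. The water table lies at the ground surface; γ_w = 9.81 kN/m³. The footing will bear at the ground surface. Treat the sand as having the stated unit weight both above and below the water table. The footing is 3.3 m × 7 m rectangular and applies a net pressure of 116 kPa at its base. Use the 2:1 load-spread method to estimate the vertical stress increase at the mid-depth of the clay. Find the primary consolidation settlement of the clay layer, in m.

Mid-depth of clay below the ground surface: z = 1.5 + 5.5/2 = 4.25 m.
Total vertical stress at mid-clay: σ_v = 18.1×1.5 + 17.5×2.75 = 75.275 kPa.
Pore pressure: u = 9.81×(4.25 − 0) = 41.693 kPa.
Initial effective stress: σ'_0 = σ_v − u = 75.275 − 41.693 = 33.582 kPa.
Stress increase at mid-clay by the 2:1 spreading method:
Δσ = qBL/((B+z)(L+z)) = 116×3.3×7/((3.3+4.25)(7+4.25)) = 31.548 kPa
Final effective stress: σ'_f = 33.582 + 31.548 = 65.13 kPa.
σ'_f = 65.13 > σ'_p = 43.3 kPa, so the stress path crosses the preconsolidation pressure — recompression up to σ'_p, then virgin compression beyond:
S_c = H/(1+e₀)·[C_r·log₁₀(σ'_p/σ'_0) + C_c·log₁₀(σ'_f/σ'_p)]
    = 5.5/1.68 × [0.086×log₁₀(43.3/33.582) + 0.15×log₁₀(65.13/43.3)]
    = 3.2738 × [0.0094928 + 0.026594] = 0.1181 m

S_c ≈ 0.118 m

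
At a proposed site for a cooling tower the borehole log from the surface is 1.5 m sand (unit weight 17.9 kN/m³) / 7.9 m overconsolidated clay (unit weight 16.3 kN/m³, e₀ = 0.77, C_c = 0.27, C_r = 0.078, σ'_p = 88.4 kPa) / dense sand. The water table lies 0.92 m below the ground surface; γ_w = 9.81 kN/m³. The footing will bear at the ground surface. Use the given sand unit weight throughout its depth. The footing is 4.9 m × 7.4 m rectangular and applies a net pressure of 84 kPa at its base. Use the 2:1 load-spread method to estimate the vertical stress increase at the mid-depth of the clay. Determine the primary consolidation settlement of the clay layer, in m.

Mid-depth of clay below the ground surface: z = 1.5 + 7.9/2 = 5.45 m.
Total vertical stress at mid-clay: σ_v = 17.9×1.5 + 16.3×3.95 = 91.235 kPa.
Pore pressure: u = 9.81×(5.45 − 0.92) = 44.439 kPa.
Initial effective stress: σ'_0 = σ_v − u = 91.235 − 44.439 = 46.796 kPa.
Stress increase at mid-clay by the 2:1 spreading method:
Δσ = qBL/((B+z)(L+z)) = 84×4.9×7.4/((4.9+5.45)(7.4+5.45)) = 22.901 kPa
Final effective stress: σ'_f = 46.796 + 22.901 = 69.697 kPa.
σ'_f = 69.697 ≤ σ'_p = 88.4 kPa, so the clay remains overconsolidated and only the recompression index applies:
S_c = C_r·H/(1+e₀)·log₁₀(σ'_f/σ'_0) = 0.078×7.9/1.77×log₁₀(69.697/46.796)
    = 0.34814 × 0.17301 = 0.06023 m

S_c ≈ 0.0602 m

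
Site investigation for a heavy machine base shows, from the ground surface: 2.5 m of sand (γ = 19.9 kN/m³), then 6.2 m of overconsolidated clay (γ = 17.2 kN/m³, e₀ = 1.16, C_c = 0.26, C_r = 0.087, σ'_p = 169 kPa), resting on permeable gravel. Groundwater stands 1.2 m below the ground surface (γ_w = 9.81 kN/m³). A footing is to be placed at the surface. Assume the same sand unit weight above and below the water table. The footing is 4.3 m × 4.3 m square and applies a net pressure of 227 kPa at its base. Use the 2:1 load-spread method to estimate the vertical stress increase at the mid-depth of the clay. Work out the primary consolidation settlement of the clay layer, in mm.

S_c ≈ 58.5 mm

Mid-depth of clay below the ground surface: z = 2.5 + 6.2/2 = 5.6 m.
Total vertical stress at mid-clay: σ_v = 19.9×2.5 + 17.2×3.1 = 103.07 kPa.
Pore pressure: u = 9.81×(5.6 − 1.2) = 43.164 kPa.
Initial effective stress: σ'_0 = σ_v − u = 103.07 − 43.164 = 59.906 kPa.
Stress increase at mid-clay by the 2:1 spreading method:
Δσ = qBL/((B+z)(L+z)) = 227×4.3×4.3/((4.3+5.6)(4.3+5.6)) = 42.825 kPa
Final effective stress: σ'_f = 59.906 + 42.825 = 102.73 kPa.
σ'_f = 102.73 ≤ σ'_p = 169 kPa, so the clay remains overconsolidated and only the recompression index applies:
S_c = C_r·H/(1+e₀)·log₁₀(σ'_f/σ'_0) = 0.087×6.2/2.16×log₁₀(102.73/59.906)
    = 0.24972 × 0.23423 = 0.05849 m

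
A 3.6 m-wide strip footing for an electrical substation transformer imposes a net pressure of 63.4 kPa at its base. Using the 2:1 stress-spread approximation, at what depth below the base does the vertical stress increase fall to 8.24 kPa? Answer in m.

z ≈ 24.1 m

2:1 spreading — at depth z the loaded area has grown by z in each plan dimension:
qB/(B+z) = Δσ_z ⇒ z = qB/Δσ_z − B = 63.4×3.6/8.24 − 3.6 = 24.1 m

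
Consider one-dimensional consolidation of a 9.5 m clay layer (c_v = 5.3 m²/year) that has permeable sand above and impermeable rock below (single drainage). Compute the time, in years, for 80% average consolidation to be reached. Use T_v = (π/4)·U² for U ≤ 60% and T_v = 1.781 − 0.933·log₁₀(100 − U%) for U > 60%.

Drainage path length: H_d = H = 9.5 m (single drainage).
U > 60%: T_v = 1.781 − 0.933·log₁₀(100 − 80) = 0.56714.
t = T_v·H_d²/c_v = 0.56714×9.5²/5.3 = 9.657 years.

t ≈ 9.66 years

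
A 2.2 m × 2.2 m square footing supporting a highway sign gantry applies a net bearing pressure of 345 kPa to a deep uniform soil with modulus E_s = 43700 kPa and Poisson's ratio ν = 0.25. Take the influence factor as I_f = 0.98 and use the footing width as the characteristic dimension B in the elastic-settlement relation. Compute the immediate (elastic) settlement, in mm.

Immediate (elastic) settlement: S_e = q·B·(1−ν²)/E_s · I_f.
S_e = 345 × 2.2 × (1 − 0.25²) / 43700 × 0.98
    = 345 × 2.2 × 0.9375 / 43700 × 0.98
    = 0.01596 m = 15.96 mm

S_e ≈ 16 mm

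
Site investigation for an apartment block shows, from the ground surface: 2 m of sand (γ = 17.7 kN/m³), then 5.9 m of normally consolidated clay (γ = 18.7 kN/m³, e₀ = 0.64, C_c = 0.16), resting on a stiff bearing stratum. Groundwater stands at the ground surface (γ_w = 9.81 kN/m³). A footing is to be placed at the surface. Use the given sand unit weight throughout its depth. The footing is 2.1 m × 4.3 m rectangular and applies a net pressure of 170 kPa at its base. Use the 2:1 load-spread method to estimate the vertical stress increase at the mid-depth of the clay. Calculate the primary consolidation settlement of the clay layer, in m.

S_c ≈ 0.111 m

Mid-depth of clay below the ground surface: z = 2 + 5.9/2 = 4.95 m.
Total vertical stress at mid-clay: σ_v = 17.7×2 + 18.7×2.95 = 90.565 kPa.
Pore pressure: u = 9.81×(4.95 − 0) = 48.56 kPa.
Initial effective stress: σ'_0 = σ_v − u = 90.565 − 48.56 = 42.005 kPa.
Stress increase at mid-clay by the 2:1 spreading method:
Δσ = qBL/((B+z)(L+z)) = 170×2.1×4.3/((2.1+4.95)(4.3+4.95)) = 23.54 kPa
Final effective stress: σ'_f = σ'_0 + Δσ = 42.005 + 23.54 = 65.545 kPa.
Normally consolidated clay, so the full stress increment lies on the virgin compression line:
S_c = C_c·H/(1+e₀)·log₁₀(σ'_f/σ'_0) = 0.16×5.9/(1+0.64)×log₁₀(65.545/42.005)
    = 0.57561 × 0.19324 = 0.1112 m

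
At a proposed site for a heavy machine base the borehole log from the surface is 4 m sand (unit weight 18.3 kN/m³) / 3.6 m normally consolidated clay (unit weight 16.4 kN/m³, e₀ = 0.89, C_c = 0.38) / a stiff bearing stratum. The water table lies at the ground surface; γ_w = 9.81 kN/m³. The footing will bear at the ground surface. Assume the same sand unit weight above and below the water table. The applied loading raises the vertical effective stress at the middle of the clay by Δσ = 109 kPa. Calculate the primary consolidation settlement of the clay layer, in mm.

Mid-depth of clay below the ground surface: z = 4 + 3.6/2 = 5.8 m.
Total vertical stress at mid-clay: σ_v = 18.3×4 + 16.4×1.8 = 102.72 kPa.
Pore pressure: u = 9.81×(5.8 − 0) = 56.898 kPa.
Initial effective stress: σ'_0 = σ_v − u = 102.72 − 56.898 = 45.822 kPa.
Final effective stress: σ'_f = σ'_0 + Δσ = 45.822 + 109 = 154.82 kPa.
Normally consolidated clay, so the full stress increment lies on the virgin compression line:
S_c = C_c·H/(1+e₀)·log₁₀(σ'_f/σ'_0) = 0.38×3.6/(1+0.89)×log₁₀(154.82/45.822)
    = 0.72381 × 0.52875 = 0.3827 m

S_c ≈ 383 mm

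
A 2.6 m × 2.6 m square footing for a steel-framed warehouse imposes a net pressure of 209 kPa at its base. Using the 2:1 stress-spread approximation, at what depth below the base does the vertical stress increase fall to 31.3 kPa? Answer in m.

2:1 spreading — at depth z the loaded area has grown by z in each plan dimension:
qB²/(B+z)² = Δσ_z ⇒ z = B(√(q/Δσ_z) − 1) = 2.6×(√(209/31.3) − 1) = 4.119 m

z ≈ 4.12 m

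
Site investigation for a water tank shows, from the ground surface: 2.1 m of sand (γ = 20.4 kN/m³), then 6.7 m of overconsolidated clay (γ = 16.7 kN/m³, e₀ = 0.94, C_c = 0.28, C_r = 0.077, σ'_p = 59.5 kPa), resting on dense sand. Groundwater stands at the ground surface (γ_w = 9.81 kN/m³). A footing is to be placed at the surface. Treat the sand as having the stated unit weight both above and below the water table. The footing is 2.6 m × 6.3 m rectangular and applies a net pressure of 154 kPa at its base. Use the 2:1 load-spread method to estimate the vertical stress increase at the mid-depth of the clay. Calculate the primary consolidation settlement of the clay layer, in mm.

S_c ≈ 111 mm

Mid-depth of clay below the ground surface: z = 2.1 + 6.7/2 = 5.45 m.
Total vertical stress at mid-clay: σ_v = 20.4×2.1 + 16.7×3.35 = 98.785 kPa.
Pore pressure: u = 9.81×(5.45 − 0) = 53.465 kPa.
Initial effective stress: σ'_0 = σ_v − u = 98.785 − 53.465 = 45.32 kPa.
Stress increase at mid-clay by the 2:1 spreading method:
Δσ = qBL/((B+z)(L+z)) = 154×2.6×6.3/((2.6+5.45)(6.3+5.45)) = 26.669 kPa
Final effective stress: σ'_f = 45.32 + 26.669 = 71.989 kPa.
σ'_f = 71.989 > σ'_p = 59.5 kPa, so the stress path crosses the preconsolidation pressure — recompression up to σ'_p, then virgin compression beyond:
S_c = H/(1+e₀)·[C_r·log₁₀(σ'_p/σ'_0) + C_c·log₁₀(σ'_f/σ'_p)]
    = 6.7/1.94 × [0.077×log₁₀(59.5/45.32) + 0.28×log₁₀(71.989/59.5)]
    = 3.4536 × [0.0091035 + 0.02317] = 0.1115 m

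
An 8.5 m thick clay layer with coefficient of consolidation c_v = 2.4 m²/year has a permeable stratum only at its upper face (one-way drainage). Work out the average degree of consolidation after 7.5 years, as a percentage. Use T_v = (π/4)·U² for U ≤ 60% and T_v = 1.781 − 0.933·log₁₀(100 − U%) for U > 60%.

Drainage path length: H_d = H = 8.5 m (single drainage).
T_v = c_v·t/H_d² = 2.4×7.5/8.5² = 0.24913.
T_v = 0.24913 corresponds to the U ≤ 60% branch:
U = √(4T_v/π) = 0.5632

U ≈ 56.3 %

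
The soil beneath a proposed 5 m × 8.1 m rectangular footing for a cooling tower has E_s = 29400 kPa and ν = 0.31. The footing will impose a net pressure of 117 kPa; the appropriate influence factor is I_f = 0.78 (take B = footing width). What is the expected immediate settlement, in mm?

Immediate (elastic) settlement: S_e = q·B·(1−ν²)/E_s · I_f.
S_e = 117 × 5 × (1 − 0.31²) / 29400 × 0.78
    = 117 × 5 × 0.9039 / 29400 × 0.78
    = 0.01403 m = 14.03 mm

S_e ≈ 14 mm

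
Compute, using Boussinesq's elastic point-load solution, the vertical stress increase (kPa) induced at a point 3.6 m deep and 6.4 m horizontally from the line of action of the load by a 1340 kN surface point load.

Boussinesq vertical stress below a point load on an elastic half-space:
Δσ_z = 3P/(2πz²) · [1 + (r/z)²]^(−5/2)
r/z = 6.4/3.6 = 1.7778; [1+(r/z)²]^(−5/2) = 0.028323.
Δσ_z = 3×1340/(2π×3.6²) × 0.028323 = 49.368 × 0.028323 = 1.398 kPa

Δσ_z ≈ 1.4 kPa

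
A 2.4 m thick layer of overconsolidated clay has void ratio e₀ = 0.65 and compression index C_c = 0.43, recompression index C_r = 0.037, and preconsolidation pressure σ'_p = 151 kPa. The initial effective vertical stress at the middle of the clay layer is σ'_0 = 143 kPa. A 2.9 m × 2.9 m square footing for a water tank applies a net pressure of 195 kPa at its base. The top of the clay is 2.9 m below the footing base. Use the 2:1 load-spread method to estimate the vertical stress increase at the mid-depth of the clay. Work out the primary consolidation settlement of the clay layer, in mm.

S_c ≈ 43.6 mm

Mid-depth of clay below the footing base: z = 2.9 + 2.4/2 = 4.1 m.
Stress increase at mid-clay by the 2:1 spreading method:
Δσ = qBL/((B+z)(L+z)) = 195×2.9×2.9/((2.9+4.1)(2.9+4.1)) = 33.468 kPa
Final effective stress: σ'_f = 143 + 33.468 = 176.47 kPa.
σ'_f = 176.47 > σ'_p = 151 kPa, so the stress path crosses the preconsolidation pressure — recompression up to σ'_p, then virgin compression beyond:
S_c = H/(1+e₀)·[C_r·log₁₀(σ'_p/σ'_0) + C_c·log₁₀(σ'_f/σ'_p)]
    = 2.4/1.65 × [0.037×log₁₀(151/143) + 0.43×log₁₀(176.47/151)]
    = 1.4545 × [0.00087471 + 0.029108] = 0.04361 m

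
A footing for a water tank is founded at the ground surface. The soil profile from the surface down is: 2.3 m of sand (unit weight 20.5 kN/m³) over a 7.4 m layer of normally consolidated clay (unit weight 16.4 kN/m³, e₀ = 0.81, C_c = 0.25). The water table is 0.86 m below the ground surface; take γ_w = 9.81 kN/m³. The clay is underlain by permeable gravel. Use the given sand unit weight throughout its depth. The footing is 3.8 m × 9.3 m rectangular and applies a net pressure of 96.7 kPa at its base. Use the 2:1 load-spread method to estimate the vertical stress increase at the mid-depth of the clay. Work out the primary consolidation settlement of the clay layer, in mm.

S_c ≈ 148 mm

Mid-depth of clay below the ground surface: z = 2.3 + 7.4/2 = 6 m.
Total vertical stress at mid-clay: σ_v = 20.5×2.3 + 16.4×3.7 = 107.83 kPa.
Pore pressure: u = 9.81×(6 − 0.86) = 50.423 kPa.
Initial effective stress: σ'_0 = σ_v − u = 107.83 − 50.423 = 57.407 kPa.
Stress increase at mid-clay by the 2:1 spreading method:
Δσ = qBL/((B+z)(L+z)) = 96.7×3.8×9.3/((3.8+6)(9.3+6)) = 22.792 kPa
Final effective stress: σ'_f = σ'_0 + Δσ = 57.407 + 22.792 = 80.199 kPa.
Normally consolidated clay, so the full stress increment lies on the virgin compression line:
S_c = C_c·H/(1+e₀)·log₁₀(σ'_f/σ'_0) = 0.25×7.4/(1+0.81)×log₁₀(80.199/57.407)
    = 1.0221 × 0.1452 = 0.1484 m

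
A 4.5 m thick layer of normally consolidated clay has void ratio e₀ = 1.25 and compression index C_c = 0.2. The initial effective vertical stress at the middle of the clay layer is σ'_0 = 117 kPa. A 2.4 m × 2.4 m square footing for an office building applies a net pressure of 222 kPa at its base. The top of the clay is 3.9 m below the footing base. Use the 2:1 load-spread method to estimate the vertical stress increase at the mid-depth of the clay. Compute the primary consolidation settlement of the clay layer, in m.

Mid-depth of clay below the footing base: z = 3.9 + 4.5/2 = 6.15 m.
Stress increase at mid-clay by the 2:1 spreading method:
Δσ = qBL/((B+z)(L+z)) = 222×2.4×2.4/((2.4+6.15)(2.4+6.15)) = 17.492 kPa
Final effective stress: σ'_f = σ'_0 + Δσ = 117 + 17.492 = 134.49 kPa.
Normally consolidated clay, so the full stress increment lies on the virgin compression line:
S_c = C_c·H/(1+e₀)·log₁₀(σ'_f/σ'_0) = 0.2×4.5/(1+1.25)×log₁₀(134.49/117)
    = 0.4 × 0.060504 = 0.0242 m

S_c ≈ 0.0242 m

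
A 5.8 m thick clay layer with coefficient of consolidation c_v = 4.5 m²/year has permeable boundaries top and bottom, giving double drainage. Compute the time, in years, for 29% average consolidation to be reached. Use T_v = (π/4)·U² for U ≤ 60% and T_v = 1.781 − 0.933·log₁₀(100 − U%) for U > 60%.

Drainage path length: H_d = H/2 = 2.9 m (double drainage).
U ≤ 60%: T_v = (π/4)·U² = (π/4)×0.29² = 0.066052.
t = T_v·H_d²/c_v = 0.066052×2.9²/4.5 = 0.1234 years.

t ≈ 0.123 years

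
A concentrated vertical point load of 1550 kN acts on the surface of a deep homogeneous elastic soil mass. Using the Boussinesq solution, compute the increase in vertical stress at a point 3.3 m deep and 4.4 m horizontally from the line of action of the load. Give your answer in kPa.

Δσ_z ≈ 5.28 kPa

Boussinesq vertical stress below a point load on an elastic half-space:
Δσ_z = 3P/(2πz²) · [1 + (r/z)²]^(−5/2)
r/z = 4.4/3.3 = 1.3333; [1+(r/z)²]^(−5/2) = 0.07776.
Δσ_z = 3×1550/(2π×3.3²) × 0.07776 = 67.959 × 0.07776 = 5.284 kPa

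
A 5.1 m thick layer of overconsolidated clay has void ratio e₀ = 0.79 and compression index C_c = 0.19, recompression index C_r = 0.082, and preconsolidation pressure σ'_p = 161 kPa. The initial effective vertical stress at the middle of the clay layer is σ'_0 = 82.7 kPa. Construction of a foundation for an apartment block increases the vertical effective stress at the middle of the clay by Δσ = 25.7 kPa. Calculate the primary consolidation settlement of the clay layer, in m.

Final effective stress: σ'_f = 82.7 + 25.7 = 108.4 kPa.
σ'_f = 108.4 ≤ σ'_p = 161 kPa, so the clay remains overconsolidated and only the recompression index applies:
S_c = C_r·H/(1+e₀)·log₁₀(σ'_f/σ'_0) = 0.082×5.1/1.79×log₁₀(108.4/82.7)
    = 0.23363 × 0.11752 = 0.02746 m

S_c ≈ 0.0275 m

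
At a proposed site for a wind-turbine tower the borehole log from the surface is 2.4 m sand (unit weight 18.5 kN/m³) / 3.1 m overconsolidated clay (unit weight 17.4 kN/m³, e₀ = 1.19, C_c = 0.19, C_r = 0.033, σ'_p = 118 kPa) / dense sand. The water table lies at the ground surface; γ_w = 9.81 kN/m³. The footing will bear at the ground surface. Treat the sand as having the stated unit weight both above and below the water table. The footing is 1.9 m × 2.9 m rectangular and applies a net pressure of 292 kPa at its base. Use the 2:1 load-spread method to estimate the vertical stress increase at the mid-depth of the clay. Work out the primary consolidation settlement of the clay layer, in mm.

Mid-depth of clay below the ground surface: z = 2.4 + 3.1/2 = 3.95 m.
Total vertical stress at mid-clay: σ_v = 18.5×2.4 + 17.4×1.55 = 71.37 kPa.
Pore pressure: u = 9.81×(3.95 − 0) = 38.75 kPa.
Initial effective stress: σ'_0 = σ_v − u = 71.37 − 38.75 = 32.62 kPa.
Stress increase at mid-clay by the 2:1 spreading method:
Δσ = qBL/((B+z)(L+z)) = 292×1.9×2.9/((1.9+3.95)(2.9+3.95)) = 40.15 kPa
Final effective stress: σ'_f = 32.62 + 40.15 = 72.77 kPa.
σ'_f = 72.77 ≤ σ'_p = 118 kPa, so the clay remains overconsolidated and only the recompression index applies:
S_c = C_r·H/(1+e₀)·log₁₀(σ'_f/σ'_0) = 0.033×3.1/2.19×log₁₀(72.77/32.62)
    = 0.046712 × 0.34847 = 0.01628 m

S_c ≈ 16.3 mm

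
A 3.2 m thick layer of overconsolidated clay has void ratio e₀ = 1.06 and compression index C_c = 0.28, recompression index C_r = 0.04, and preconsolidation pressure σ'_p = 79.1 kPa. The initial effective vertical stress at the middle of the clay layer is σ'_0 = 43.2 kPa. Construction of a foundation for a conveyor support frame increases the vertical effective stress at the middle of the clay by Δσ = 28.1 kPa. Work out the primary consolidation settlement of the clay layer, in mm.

S_c ≈ 13.5 mm

Final effective stress: σ'_f = 43.2 + 28.1 = 71.3 kPa.
σ'_f = 71.3 ≤ σ'_p = 79.1 kPa, so the clay remains overconsolidated and only the recompression index applies:
S_c = C_r·H/(1+e₀)·log₁₀(σ'_f/σ'_0) = 0.04×3.2/2.06×log₁₀(71.3/43.2)
    = 0.062136 × 0.21761 = 0.01352 m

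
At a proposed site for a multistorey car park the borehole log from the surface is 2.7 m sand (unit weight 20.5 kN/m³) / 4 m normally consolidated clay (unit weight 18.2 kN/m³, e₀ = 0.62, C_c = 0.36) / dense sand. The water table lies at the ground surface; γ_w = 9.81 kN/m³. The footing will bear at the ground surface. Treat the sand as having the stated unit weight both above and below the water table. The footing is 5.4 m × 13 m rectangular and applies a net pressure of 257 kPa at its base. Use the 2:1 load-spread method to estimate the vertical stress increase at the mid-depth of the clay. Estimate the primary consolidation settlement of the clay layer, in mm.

Mid-depth of clay below the ground surface: z = 2.7 + 4/2 = 4.7 m.
Total vertical stress at mid-clay: σ_v = 20.5×2.7 + 18.2×2 = 91.75 kPa.
Pore pressure: u = 9.81×(4.7 − 0) = 46.107 kPa.
Initial effective stress: σ'_0 = σ_v − u = 91.75 − 46.107 = 45.643 kPa.
Stress increase at mid-clay by the 2:1 spreading method:
Δσ = qBL/((B+z)(L+z)) = 257×5.4×13/((5.4+4.7)(13+4.7)) = 100.92 kPa
Final effective stress: σ'_f = σ'_0 + Δσ = 45.643 + 100.92 = 146.56 kPa.
Normally consolidated clay, so the full stress increment lies on the virgin compression line:
S_c = C_c·H/(1+e₀)·log₁₀(σ'_f/σ'_0) = 0.36×4/(1+0.62)×log₁₀(146.56/45.643)
    = 0.88889 × 0.50664 = 0.4503 m

S_c ≈ 450 mm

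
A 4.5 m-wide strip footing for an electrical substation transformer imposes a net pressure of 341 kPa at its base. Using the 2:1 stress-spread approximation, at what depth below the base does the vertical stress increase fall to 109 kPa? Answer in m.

z ≈ 9.58 m

2:1 spreading — at depth z the loaded area has grown by z in each plan dimension:
qB/(B+z) = Δσ_z ⇒ z = qB/Δσ_z − B = 341×4.5/109 − 4.5 = 9.578 m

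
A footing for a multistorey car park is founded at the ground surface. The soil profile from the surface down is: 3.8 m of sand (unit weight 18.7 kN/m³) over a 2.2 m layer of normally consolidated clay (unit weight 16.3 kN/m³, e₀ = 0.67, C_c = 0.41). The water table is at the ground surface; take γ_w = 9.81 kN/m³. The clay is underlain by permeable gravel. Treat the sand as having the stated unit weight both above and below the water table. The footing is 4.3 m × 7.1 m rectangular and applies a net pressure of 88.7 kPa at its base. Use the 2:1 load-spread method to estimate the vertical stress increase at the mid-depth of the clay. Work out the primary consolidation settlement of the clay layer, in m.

S_c ≈ 0.11 m

Mid-depth of clay below the ground surface: z = 3.8 + 2.2/2 = 4.9 m.
Total vertical stress at mid-clay: σ_v = 18.7×3.8 + 16.3×1.1 = 88.99 kPa.
Pore pressure: u = 9.81×(4.9 − 0) = 48.069 kPa.
Initial effective stress: σ'_0 = σ_v − u = 88.99 − 48.069 = 40.921 kPa.
Stress increase at mid-clay by the 2:1 spreading method:
Δσ = qBL/((B+z)(L+z)) = 88.7×4.3×7.1/((4.3+4.9)(7.1+4.9)) = 24.529 kPa
Final effective stress: σ'_f = σ'_0 + Δσ = 40.921 + 24.529 = 65.45 kPa.
Normally consolidated clay, so the full stress increment lies on the virgin compression line:
S_c = C_c·H/(1+e₀)·log₁₀(σ'_f/σ'_0) = 0.41×2.2/(1+0.67)×log₁₀(65.45/40.921)
    = 0.54012 × 0.20396 = 0.1102 m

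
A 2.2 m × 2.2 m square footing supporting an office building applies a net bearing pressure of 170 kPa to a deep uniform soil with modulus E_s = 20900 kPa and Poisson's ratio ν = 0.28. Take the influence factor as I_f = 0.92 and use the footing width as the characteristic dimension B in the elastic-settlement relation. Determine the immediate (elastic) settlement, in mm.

Immediate (elastic) settlement: S_e = q·B·(1−ν²)/E_s · I_f.
S_e = 170 × 2.2 × (1 − 0.28²) / 20900 × 0.92
    = 170 × 2.2 × 0.9216 / 20900 × 0.92
    = 0.01517 m = 15.17 mm

S_e ≈ 15.2 mm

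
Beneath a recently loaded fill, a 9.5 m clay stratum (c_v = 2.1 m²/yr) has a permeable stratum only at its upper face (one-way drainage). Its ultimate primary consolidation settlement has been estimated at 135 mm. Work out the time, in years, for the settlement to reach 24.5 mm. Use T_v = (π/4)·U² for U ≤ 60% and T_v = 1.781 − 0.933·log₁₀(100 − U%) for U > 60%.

Drainage path length: H_d = H = 9.5 m (single drainage).
U = S(t)/S_ult = 24.5/135 = 0.1815.
U ≤ 60%: T_v = (π/4)·U² = (π/4)×0.18148² = 0.025868.
t = T_v·H_d²/c_v = 0.025868×9.5²/2.1 = 1.112 years.

t ≈ 1.11 years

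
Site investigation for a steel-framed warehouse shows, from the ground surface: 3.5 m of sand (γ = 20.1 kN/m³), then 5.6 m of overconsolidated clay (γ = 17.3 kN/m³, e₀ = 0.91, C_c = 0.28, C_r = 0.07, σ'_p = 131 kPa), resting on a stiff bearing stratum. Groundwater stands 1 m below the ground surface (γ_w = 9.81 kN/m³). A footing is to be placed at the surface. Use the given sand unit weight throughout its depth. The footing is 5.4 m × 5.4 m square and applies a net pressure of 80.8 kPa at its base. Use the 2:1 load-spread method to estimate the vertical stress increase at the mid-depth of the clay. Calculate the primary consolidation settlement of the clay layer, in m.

S_c ≈ 0.0204 m

Mid-depth of clay below the ground surface: z = 3.5 + 5.6/2 = 6.3 m.
Total vertical stress at mid-clay: σ_v = 20.1×3.5 + 17.3×2.8 = 118.79 kPa.
Pore pressure: u = 9.81×(6.3 − 1) = 51.993 kPa.
Initial effective stress: σ'_0 = σ_v − u = 118.79 − 51.993 = 66.797 kPa.
Stress increase at mid-clay by the 2:1 spreading method:
Δσ = qBL/((B+z)(L+z)) = 80.8×5.4×5.4/((5.4+6.3)(5.4+6.3)) = 17.212 kPa
Final effective stress: σ'_f = 66.797 + 17.212 = 84.009 kPa.
σ'_f = 84.009 ≤ σ'_p = 131 kPa, so the clay remains overconsolidated and only the recompression index applies:
S_c = C_r·H/(1+e₀)·log₁₀(σ'_f/σ'_0) = 0.07×5.6/1.91×log₁₀(84.009/66.797)
    = 0.20523 × 0.099569 = 0.02043 m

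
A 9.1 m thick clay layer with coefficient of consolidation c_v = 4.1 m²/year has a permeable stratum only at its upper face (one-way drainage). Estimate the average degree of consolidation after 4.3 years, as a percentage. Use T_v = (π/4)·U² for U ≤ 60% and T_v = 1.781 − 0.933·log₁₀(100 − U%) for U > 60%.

Drainage path length: H_d = H = 9.1 m (single drainage).
T_v = c_v·t/H_d² = 4.1×4.3/9.1² = 0.2129.
T_v = 0.2129 corresponds to the U ≤ 60% branch:
U = √(4T_v/π) = 0.5206

U ≈ 52.1 %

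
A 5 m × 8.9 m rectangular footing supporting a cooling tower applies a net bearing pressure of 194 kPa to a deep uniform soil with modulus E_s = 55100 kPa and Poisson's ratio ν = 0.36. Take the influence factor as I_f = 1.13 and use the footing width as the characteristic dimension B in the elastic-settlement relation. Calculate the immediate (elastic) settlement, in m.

Immediate (elastic) settlement: S_e = q·B·(1−ν²)/E_s · I_f.
S_e = 194 × 5 × (1 − 0.36²) / 55100 × 1.13
    = 194 × 5 × 0.8704 / 55100 × 1.13
    = 0.01731 m

S_e ≈ 0.0173 m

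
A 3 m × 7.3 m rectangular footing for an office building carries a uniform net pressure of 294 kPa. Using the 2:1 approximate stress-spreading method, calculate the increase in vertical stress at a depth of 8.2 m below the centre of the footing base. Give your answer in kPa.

Δσ_z ≈ 37.1 kPa

By the 2:1 method the load spreads at 1 horizontal : 2 vertical, so at depth z the loaded area has grown by z in each plan dimension:
Δσ = qBL/((B+z)(L+z)) = 294×3×7.3/((3+8.2)(7.3+8.2)) = 37.089 kPa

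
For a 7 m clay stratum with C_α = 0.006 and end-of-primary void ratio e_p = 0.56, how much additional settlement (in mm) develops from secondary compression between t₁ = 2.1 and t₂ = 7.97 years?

S_s ≈ 15.6 mm

Secondary compression: S_s = C_α·H/(1+e_p)·log₁₀(t₂/t₁)
S_s = 0.006×7/(1+0.56)×log₁₀(7.97/2.1)
    = 0.02692 × 0.5792 = 0.01559 m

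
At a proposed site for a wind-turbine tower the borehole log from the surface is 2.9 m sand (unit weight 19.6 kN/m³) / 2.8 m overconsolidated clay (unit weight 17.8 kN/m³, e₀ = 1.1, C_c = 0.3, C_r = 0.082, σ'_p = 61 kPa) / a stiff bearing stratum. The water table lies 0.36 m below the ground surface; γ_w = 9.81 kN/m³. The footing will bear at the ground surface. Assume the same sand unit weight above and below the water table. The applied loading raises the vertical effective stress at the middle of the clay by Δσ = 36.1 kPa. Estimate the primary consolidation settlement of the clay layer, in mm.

S_c ≈ 61.9 mm

Mid-depth of clay below the ground surface: z = 2.9 + 2.8/2 = 4.3 m.
Total vertical stress at mid-clay: σ_v = 19.6×2.9 + 17.8×1.4 = 81.76 kPa.
Pore pressure: u = 9.81×(4.3 − 0.36) = 38.651 kPa.
Initial effective stress: σ'_0 = σ_v − u = 81.76 − 38.651 = 43.109 kPa.
Final effective stress: σ'_f = 43.109 + 36.1 = 79.209 kPa.
σ'_f = 79.209 > σ'_p = 61 kPa, so the stress path crosses the preconsolidation pressure — recompression up to σ'_p, then virgin compression beyond:
S_c = H/(1+e₀)·[C_r·log₁₀(σ'_p/σ'_0) + C_c·log₁₀(σ'_f/σ'_p)]
    = 2.8/2.1 × [0.082×log₁₀(61/43.109) + 0.3×log₁₀(79.209/61)]
    = 1.3333 × [0.012362 + 0.034033] = 0.06186 m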